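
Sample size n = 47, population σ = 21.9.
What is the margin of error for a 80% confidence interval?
Margin of error = 4.10

Margin of error = z* · σ/√n
= 1.282 · 21.9/√47
= 1.282 · 21.9/6.8557
= 4.10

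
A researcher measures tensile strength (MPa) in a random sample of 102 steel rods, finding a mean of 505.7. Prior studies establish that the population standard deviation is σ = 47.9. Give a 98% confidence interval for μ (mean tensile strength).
(494.67, 516.73)

z-interval (σ known):
z* = 2.326 for 98% confidence

Margin of error = z* · σ/√n = 2.326 · 47.9/√102 = 11.03

CI: (505.7 - 11.03, 505.7 + 11.03) = (494.67, 516.73)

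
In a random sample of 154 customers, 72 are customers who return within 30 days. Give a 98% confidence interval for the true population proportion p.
(0.374, 0.561)

Proportion CI:
p̂ = 72/154 = 0.46753
SE = √(p̂(1-p̂)/n) = √(0.46753 · 0.53247 / 154) = 0.04021

z* = 2.326
Margin = z* · SE = 2.326 · 0.04021 = 0.0935

CI: 0.46753 ± 0.0935 = (0.374, 0.561)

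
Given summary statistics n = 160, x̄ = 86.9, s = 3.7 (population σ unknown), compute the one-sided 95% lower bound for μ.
μ ≥ 86.42

Lower bound (one-sided):
t* = 1.654 (one-sided for 95%)
Lower bound = x̄ - t* · s/√n = 86.9 - 1.654 · 3.7/√160 = 86.42

We are 95% confident that μ ≥ 86.42.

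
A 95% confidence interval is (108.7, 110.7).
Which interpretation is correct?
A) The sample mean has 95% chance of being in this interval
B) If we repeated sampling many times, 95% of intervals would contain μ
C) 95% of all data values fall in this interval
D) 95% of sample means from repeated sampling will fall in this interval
B

A) Wrong — x̄ is observed and sits in the interval by construction.
B) Correct — this is the frequentist long-run coverage interpretation.
C) Wrong — a CI is about the parameter μ, not individual data values.
D) Wrong — coverage applies to intervals containing μ, not to future x̄ values.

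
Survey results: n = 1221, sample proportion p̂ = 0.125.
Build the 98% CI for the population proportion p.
(0.103, 0.147)

Proportion CI:
SE = √(p̂(1-p̂)/n) = √(0.125 · 0.875 / 1221) = 0.00946

z* = 2.326
Margin = z* · SE = 2.326 · 0.00946 = 0.0220

CI: 0.125 ± 0.0220 = (0.103, 0.147)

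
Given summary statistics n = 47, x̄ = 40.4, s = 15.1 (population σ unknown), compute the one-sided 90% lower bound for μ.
μ ≥ 37.54

Lower bound (one-sided):
t* = 1.300 (one-sided for 90%)
Lower bound = x̄ - t* · s/√n = 40.4 - 1.300 · 15.1/√47 = 37.54

We are 90% confident that μ ≥ 37.54.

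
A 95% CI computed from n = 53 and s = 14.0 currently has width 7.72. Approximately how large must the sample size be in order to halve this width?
n ≈ 212

CI width ∝ 1/√n
To reduce width by factor 2, need √n to grow by 2 → need 2² = 4 times as many samples.

Current: n = 53, width = 7.72
New: n = 212, width ≈ 3.79

Width reduced by factor of 7.72/3.79 = 2.04.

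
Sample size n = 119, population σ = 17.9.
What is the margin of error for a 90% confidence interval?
Margin of error = 2.70

Margin of error = z* · σ/√n
= 1.645 · 17.9/√119
= 1.645 · 17.9/10.9087
= 2.70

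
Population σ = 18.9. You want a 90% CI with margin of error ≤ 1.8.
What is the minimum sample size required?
n ≥ 299

For margin E ≤ 1.8:
n ≥ (z* · σ / E)²
n ≥ (1.645 · 18.9 / 1.8)²
n ≥ 298.34

Minimum n = 299 (rounding up)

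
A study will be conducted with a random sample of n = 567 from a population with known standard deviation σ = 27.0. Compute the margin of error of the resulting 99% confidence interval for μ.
Margin of error = 2.92

Margin of error = z* · σ/√n
= 2.576 · 27.0/√567
= 2.576 · 27.0/23.8118
= 2.92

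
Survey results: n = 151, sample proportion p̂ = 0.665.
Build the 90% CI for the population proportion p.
(0.602, 0.728)

Proportion CI:
SE = √(p̂(1-p̂)/n) = √(0.665 · 0.335 / 151) = 0.03841

z* = 1.645
Margin = z* · SE = 1.645 · 0.03841 = 0.0632

CI: 0.665 ± 0.0632 = (0.602, 0.728)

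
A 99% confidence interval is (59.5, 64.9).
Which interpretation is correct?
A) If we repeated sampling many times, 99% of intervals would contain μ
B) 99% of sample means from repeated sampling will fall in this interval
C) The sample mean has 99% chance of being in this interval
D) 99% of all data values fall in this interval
A

A) Correct — this is the frequentist long-run coverage interpretation.
B) Wrong — coverage applies to intervals containing μ, not to future x̄ values.
C) Wrong — x̄ is observed and sits in the interval by construction.
D) Wrong — a CI is about the parameter μ, not individual data values.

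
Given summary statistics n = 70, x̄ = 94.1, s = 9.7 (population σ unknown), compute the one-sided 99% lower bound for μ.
μ ≥ 91.34

Lower bound (one-sided):
t* = 2.382 (one-sided for 99%)
Lower bound = x̄ - t* · s/√n = 94.1 - 2.382 · 9.7/√70 = 91.34

We are 99% confident that μ ≥ 91.34.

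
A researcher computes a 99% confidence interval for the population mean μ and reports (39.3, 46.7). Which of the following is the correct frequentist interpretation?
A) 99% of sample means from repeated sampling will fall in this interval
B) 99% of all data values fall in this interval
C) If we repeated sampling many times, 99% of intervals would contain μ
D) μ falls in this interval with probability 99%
C

A) Wrong — coverage applies to intervals containing μ, not to future x̄ values.
B) Wrong — a CI is about the parameter μ, not individual data values.
C) Correct — this is the frequentist long-run coverage interpretation.
D) Wrong — μ is fixed; the randomness lives in the interval, not in μ.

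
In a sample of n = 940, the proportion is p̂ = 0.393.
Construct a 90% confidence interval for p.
(0.367, 0.419)

Proportion CI:
SE = √(p̂(1-p̂)/n) = √(0.393 · 0.607 / 940) = 0.01593

z* = 1.645
Margin = z* · SE = 1.645 · 0.01593 = 0.0262

CI: 0.393 ± 0.0262 = (0.367, 0.419)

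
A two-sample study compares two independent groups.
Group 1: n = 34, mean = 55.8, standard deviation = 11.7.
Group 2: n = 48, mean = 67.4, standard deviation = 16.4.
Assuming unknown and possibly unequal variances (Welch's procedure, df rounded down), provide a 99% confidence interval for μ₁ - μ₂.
(-19.79, -3.41)

Difference: x̄₁ - x̄₂ = -11.60
SE = √(s₁²/n₁ + s₂²/n₂) = √(11.7²/34 + 16.4²/48) = 3.1031
df = 79.99 → 79 (Welch–Satterthwaite, rounded down)
t* = 2.640

CI: -11.60 ± 2.640 · 3.1031 = -11.60 ± 8.19 = (-19.79, -3.41)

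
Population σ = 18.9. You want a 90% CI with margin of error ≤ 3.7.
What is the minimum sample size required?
n ≥ 71

For margin E ≤ 3.7:
n ≥ (z* · σ / E)²
n ≥ (1.645 · 18.9 / 3.7)²
n ≥ 70.61

Minimum n = 71 (rounding up)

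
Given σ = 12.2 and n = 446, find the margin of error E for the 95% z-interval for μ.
Margin of error = 1.13

Margin of error = z* · σ/√n
= 1.960 · 12.2/√446
= 1.960 · 12.2/21.1187
= 1.13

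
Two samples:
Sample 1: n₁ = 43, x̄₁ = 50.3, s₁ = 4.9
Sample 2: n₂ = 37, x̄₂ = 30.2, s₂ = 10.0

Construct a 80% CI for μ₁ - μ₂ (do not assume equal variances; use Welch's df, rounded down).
(17.75, 22.45)

Difference: x̄₁ - x̄₂ = 20.10
SE = √(s₁²/n₁ + s₂²/n₂) = √(4.9²/43 + 10.0²/37) = 1.8058
df = 50.56 → 50 (Welch–Satterthwaite, rounded down)
t* = 1.299

CI: 20.10 ± 1.299 · 1.8058 = 20.10 ± 2.35 = (17.75, 22.45)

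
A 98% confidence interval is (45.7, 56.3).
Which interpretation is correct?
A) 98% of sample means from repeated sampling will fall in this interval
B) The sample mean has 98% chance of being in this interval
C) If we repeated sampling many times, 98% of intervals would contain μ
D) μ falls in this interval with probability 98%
C

A) Wrong — coverage applies to intervals containing μ, not to future x̄ values.
B) Wrong — x̄ is observed and sits in the interval by construction.
C) Correct — this is the frequentist long-run coverage interpretation.
D) Wrong — μ is fixed; the randomness lives in the interval, not in μ.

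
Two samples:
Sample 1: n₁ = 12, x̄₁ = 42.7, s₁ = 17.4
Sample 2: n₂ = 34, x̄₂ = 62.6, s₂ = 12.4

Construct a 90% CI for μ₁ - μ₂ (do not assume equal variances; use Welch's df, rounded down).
(-29.46, -10.34)

Difference: x̄₁ - x̄₂ = -19.90
SE = √(s₁²/n₁ + s₂²/n₂) = √(17.4²/12 + 12.4²/34) = 5.4546
df = 15.13 → 15 (Welch–Satterthwaite, rounded down)
t* = 1.753

CI: -19.90 ± 1.753 · 5.4546 = -19.90 ± 9.56 = (-29.46, -10.34)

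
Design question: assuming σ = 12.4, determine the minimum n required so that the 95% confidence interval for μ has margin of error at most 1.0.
n ≥ 591

For margin E ≤ 1.0:
n ≥ (z* · σ / E)²
n ≥ (1.960 · 12.4 / 1.0)²
n ≥ 590.68

Minimum n = 591 (rounding up)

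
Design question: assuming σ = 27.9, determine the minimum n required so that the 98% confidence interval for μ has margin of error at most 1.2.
n ≥ 2925

For margin E ≤ 1.2:
n ≥ (z* · σ / E)²
n ≥ (2.326 · 27.9 / 1.2)²
n ≥ 2924.59

Minimum n = 2925 (rounding up)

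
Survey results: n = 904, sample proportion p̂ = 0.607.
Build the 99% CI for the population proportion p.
(0.565, 0.649)

Proportion CI:
SE = √(p̂(1-p̂)/n) = √(0.607 · 0.393 / 904) = 0.01624

z* = 2.576
Margin = z* · SE = 2.576 · 0.01624 = 0.0418

CI: 0.607 ± 0.0418 = (0.565, 0.649)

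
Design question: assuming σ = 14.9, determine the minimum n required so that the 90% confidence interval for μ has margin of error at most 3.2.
n ≥ 59

For margin E ≤ 3.2:
n ≥ (z* · σ / E)²
n ≥ (1.645 · 14.9 / 3.2)²
n ≥ 58.67

Minimum n = 59 (rounding up)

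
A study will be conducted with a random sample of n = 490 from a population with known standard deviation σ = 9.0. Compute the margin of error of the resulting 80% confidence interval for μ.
Margin of error = 0.52

Margin of error = z* · σ/√n
= 1.282 · 9.0/√490
= 1.282 · 9.0/22.1359
= 0.52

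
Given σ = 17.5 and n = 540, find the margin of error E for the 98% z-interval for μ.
Margin of error = 1.75

Margin of error = z* · σ/√n
= 2.326 · 17.5/√540
= 2.326 · 17.5/23.2379
= 1.75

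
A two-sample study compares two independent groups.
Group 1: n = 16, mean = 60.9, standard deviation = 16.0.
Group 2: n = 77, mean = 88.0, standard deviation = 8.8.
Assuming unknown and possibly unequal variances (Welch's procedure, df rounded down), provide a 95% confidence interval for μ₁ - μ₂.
(-35.84, -18.36)

Difference: x̄₁ - x̄₂ = -27.10
SE = √(s₁²/n₁ + s₂²/n₂) = √(16.0²/16 + 8.8²/77) = 4.1238
df = 16.93 → 16 (Welch–Satterthwaite, rounded down)
t* = 2.120

CI: -27.10 ± 2.120 · 4.1238 = -27.10 ± 8.74 = (-35.84, -18.36)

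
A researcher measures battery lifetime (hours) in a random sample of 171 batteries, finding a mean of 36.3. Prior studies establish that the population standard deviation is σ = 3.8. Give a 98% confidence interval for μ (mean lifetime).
(35.62, 36.98)

z-interval (σ known):
z* = 2.326 for 98% confidence

Margin of error = z* · σ/√n = 2.326 · 3.8/√171 = 0.68

CI: (36.3 - 0.68, 36.3 + 0.68) = (35.62, 36.98)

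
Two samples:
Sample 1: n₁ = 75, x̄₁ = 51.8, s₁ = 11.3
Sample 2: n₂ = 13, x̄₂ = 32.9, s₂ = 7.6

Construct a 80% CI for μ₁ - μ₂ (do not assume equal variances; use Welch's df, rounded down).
(15.63, 22.17)

Difference: x̄₁ - x̄₂ = 18.90
SE = √(s₁²/n₁ + s₂²/n₂) = √(11.3²/75 + 7.6²/13) = 2.4790
df = 22.42 → 22 (Welch–Satterthwaite, rounded down)
t* = 1.321

CI: 18.90 ± 1.321 · 2.4790 = 18.90 ± 3.27 = (15.63, 22.17)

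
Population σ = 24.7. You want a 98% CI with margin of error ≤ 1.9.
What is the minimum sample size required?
n ≥ 915

For margin E ≤ 1.9:
n ≥ (z* · σ / E)²
n ≥ (2.326 · 24.7 / 1.9)²
n ≥ 914.34

Minimum n = 915 (rounding up)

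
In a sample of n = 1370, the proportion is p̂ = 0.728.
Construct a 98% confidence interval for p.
(0.700, 0.756)

Proportion CI:
SE = √(p̂(1-p̂)/n) = √(0.728 · 0.272 / 1370) = 0.01202

z* = 2.326
Margin = z* · SE = 2.326 · 0.01202 = 0.0280

CI: 0.728 ± 0.0280 = (0.700, 0.756)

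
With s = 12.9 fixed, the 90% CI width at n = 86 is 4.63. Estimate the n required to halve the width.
n ≈ 344

CI width ∝ 1/√n
To reduce width by factor 2, need √n to grow by 2 → need 2² = 4 times as many samples.

Current: n = 86, width = 4.63
New: n = 344, width ≈ 2.29

Width reduced by factor of 4.63/2.29 = 2.02.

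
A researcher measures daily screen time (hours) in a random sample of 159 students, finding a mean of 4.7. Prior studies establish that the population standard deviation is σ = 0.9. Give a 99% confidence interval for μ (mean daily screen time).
(4.52, 4.88)

z-interval (σ known):
z* = 2.576 for 99% confidence

Margin of error = z* · σ/√n = 2.576 · 0.9/√159 = 0.18

CI: (4.7 - 0.18, 4.7 + 0.18) = (4.52, 4.88)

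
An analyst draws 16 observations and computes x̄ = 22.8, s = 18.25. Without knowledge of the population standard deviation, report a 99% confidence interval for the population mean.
(9.35, 36.25)

t-interval (σ unknown):
df = n - 1 = 15
t* = 2.947 for 99% confidence

Margin of error = t* · s/√n = 2.947 · 18.25/√16 = 13.45

CI: (9.35, 36.25)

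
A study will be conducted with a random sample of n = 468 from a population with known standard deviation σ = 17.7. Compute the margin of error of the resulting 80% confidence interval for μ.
Margin of error = 1.05

Margin of error = z* · σ/√n
= 1.282 · 17.7/√468
= 1.282 · 17.7/21.6333
= 1.05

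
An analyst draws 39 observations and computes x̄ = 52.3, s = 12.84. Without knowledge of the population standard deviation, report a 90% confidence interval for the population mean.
(48.83, 55.77)

t-interval (σ unknown):
df = n - 1 = 38
t* = 1.686 for 90% confidence

Margin of error = t* · s/√n = 1.686 · 12.84/√39 = 3.47

CI: (48.83, 55.77)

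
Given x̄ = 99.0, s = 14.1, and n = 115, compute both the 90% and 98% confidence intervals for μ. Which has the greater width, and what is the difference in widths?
98% CI is wider by 1.85

df = 114
90% CI: t* = 1.658, (96.82, 101.18), width = 2 · t* · s/√n = 4.36
98% CI: t* = 2.360, (95.90, 102.10), width = 2 · t* · s/√n = 6.21

The 98% CI is wider by 6.21 - 4.36 = 1.85.
Higher confidence requires a wider interval.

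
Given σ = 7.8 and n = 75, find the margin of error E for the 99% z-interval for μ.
Margin of error = 2.32

Margin of error = z* · σ/√n
= 2.576 · 7.8/√75
= 2.576 · 7.8/8.6603
= 2.32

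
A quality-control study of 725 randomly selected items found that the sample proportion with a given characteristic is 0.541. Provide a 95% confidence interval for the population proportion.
(0.505, 0.577)

Proportion CI:
SE = √(p̂(1-p̂)/n) = √(0.541 · 0.459 / 725) = 0.01851

z* = 1.960
Margin = z* · SE = 1.960 · 0.01851 = 0.0363

CI: 0.541 ± 0.0363 = (0.505, 0.577)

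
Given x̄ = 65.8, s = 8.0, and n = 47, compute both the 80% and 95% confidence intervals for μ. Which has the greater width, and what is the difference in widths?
95% CI is wider by 1.67

df = 46
80% CI: t* = 1.300, (64.28, 67.32), width = 2 · t* · s/√n = 3.03
95% CI: t* = 2.013, (63.45, 68.15), width = 2 · t* · s/√n = 4.70

The 95% CI is wider by 4.70 - 3.03 = 1.67.
Higher confidence requires a wider interval.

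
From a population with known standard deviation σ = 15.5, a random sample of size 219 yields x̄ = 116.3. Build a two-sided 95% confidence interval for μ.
(114.25, 118.35)

z-interval (σ known):
z* = 1.960 for 95% confidence

Margin of error = z* · σ/√n = 1.960 · 15.5/√219 = 2.05

CI: (116.3 - 2.05, 116.3 + 2.05) = (114.25, 118.35)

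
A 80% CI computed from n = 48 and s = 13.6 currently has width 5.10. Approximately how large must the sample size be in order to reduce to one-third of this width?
n ≈ 432

CI width ∝ 1/√n
To reduce width by factor 3, need √n to grow by 3 → need 3² = 9 times as many samples.

Current: n = 48, width = 5.10
New: n = 432, width ≈ 1.68

Width reduced by factor of 5.10/1.68 = 3.04.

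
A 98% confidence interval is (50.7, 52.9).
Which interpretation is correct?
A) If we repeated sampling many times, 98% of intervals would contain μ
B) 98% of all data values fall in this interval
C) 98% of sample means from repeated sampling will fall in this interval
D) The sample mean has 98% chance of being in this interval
A

A) Correct — this is the frequentist long-run coverage interpretation.
B) Wrong — a CI is about the parameter μ, not individual data values.
C) Wrong — coverage applies to intervals containing μ, not to future x̄ values.
D) Wrong — x̄ is observed and sits in the interval by construction.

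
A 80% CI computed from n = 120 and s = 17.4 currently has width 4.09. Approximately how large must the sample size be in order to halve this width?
n ≈ 480

CI width ∝ 1/√n
To reduce width by factor 2, need √n to grow by 2 → need 2² = 4 times as many samples.

Current: n = 120, width = 4.09
New: n = 480, width ≈ 2.04

Width reduced by factor of 4.09/2.04 = 2.00.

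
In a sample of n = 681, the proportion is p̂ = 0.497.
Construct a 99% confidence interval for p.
(0.448, 0.546)

Proportion CI:
SE = √(p̂(1-p̂)/n) = √(0.497 · 0.503 / 681) = 0.01916

z* = 2.576
Margin = z* · SE = 2.576 · 0.01916 = 0.0494

CI: 0.497 ± 0.0494 = (0.448, 0.546)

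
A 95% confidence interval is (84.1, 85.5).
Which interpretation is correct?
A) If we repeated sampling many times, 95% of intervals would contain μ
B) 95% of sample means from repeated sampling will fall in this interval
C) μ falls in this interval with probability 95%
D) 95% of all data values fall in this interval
A

A) Correct — this is the frequentist long-run coverage interpretation.
B) Wrong — coverage applies to intervals containing μ, not to future x̄ values.
C) Wrong — μ is fixed; the randomness lives in the interval, not in μ.
D) Wrong — a CI is about the parameter μ, not individual data values.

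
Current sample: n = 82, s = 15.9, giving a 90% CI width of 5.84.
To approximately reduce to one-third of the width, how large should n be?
n ≈ 738

CI width ∝ 1/√n
To reduce width by factor 3, need √n to grow by 3 → need 3² = 9 times as many samples.

Current: n = 82, width = 5.84
New: n = 738, width ≈ 1.93

Width reduced by factor of 5.84/1.93 = 3.03.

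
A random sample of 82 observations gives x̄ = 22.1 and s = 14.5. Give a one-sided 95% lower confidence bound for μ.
μ ≥ 19.44

Lower bound (one-sided):
t* = 1.664 (one-sided for 95%)
Lower bound = x̄ - t* · s/√n = 22.1 - 1.664 · 14.5/√82 = 19.44

We are 95% confident that μ ≥ 19.44.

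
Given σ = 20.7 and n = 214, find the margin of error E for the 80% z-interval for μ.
Margin of error = 1.81

Margin of error = z* · σ/√n
= 1.282 · 20.7/√214
= 1.282 · 20.7/14.6287
= 1.81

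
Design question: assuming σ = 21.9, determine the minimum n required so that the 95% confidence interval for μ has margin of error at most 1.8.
n ≥ 569

For margin E ≤ 1.8:
n ≥ (z* · σ / E)²
n ≥ (1.960 · 21.9 / 1.8)²
n ≥ 568.66

Minimum n = 569 (rounding up)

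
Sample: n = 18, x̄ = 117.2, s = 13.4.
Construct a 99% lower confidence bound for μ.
μ ≥ 109.09

Lower bound (one-sided):
t* = 2.567 (one-sided for 99%)
Lower bound = x̄ - t* · s/√n = 117.2 - 2.567 · 13.4/√18 = 109.09

We are 99% confident that μ ≥ 109.09.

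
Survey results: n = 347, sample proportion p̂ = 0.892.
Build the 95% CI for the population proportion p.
(0.859, 0.925)

Proportion CI:
SE = √(p̂(1-p̂)/n) = √(0.892 · 0.108 / 347) = 0.01666

z* = 1.960
Margin = z* · SE = 1.960 · 0.01666 = 0.0327

CI: 0.892 ± 0.0327 = (0.859, 0.925)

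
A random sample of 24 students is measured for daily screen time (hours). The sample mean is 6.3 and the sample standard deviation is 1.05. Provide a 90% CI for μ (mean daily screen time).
(5.93, 6.67)

t-interval (σ unknown):
df = n - 1 = 23
t* = 1.714 for 90% confidence

Margin of error = t* · s/√n = 1.714 · 1.05/√24 = 0.37

CI: (5.93, 6.67)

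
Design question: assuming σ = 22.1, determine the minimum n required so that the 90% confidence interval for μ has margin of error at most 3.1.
n ≥ 138

For margin E ≤ 3.1:
n ≥ (z* · σ / E)²
n ≥ (1.645 · 22.1 / 3.1)²
n ≥ 137.53

Minimum n = 138 (rounding up)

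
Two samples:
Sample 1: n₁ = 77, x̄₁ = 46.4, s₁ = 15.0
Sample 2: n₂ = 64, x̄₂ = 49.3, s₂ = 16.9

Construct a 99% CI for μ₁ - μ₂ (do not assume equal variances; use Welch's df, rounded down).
(-10.01, 4.21)

Difference: x̄₁ - x̄₂ = -2.90
SE = √(s₁²/n₁ + s₂²/n₂) = √(15.0²/77 + 16.9²/64) = 2.7175
df = 127.28 → 127 (Welch–Satterthwaite, rounded down)
t* = 2.615

CI: -2.90 ± 2.615 · 2.7175 = -2.90 ± 7.11 = (-10.01, 4.21)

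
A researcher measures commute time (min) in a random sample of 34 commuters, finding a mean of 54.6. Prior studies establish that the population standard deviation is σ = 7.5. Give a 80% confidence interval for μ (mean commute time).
(52.95, 56.25)

z-interval (σ known):
z* = 1.282 for 80% confidence

Margin of error = z* · σ/√n = 1.282 · 7.5/√34 = 1.65

CI: (54.6 - 1.65, 54.6 + 1.65) = (52.95, 56.25)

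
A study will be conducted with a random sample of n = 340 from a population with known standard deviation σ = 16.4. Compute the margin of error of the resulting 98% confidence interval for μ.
Margin of error = 2.07

Margin of error = z* · σ/√n
= 2.326 · 16.4/√340
= 2.326 · 16.4/18.4391
= 2.07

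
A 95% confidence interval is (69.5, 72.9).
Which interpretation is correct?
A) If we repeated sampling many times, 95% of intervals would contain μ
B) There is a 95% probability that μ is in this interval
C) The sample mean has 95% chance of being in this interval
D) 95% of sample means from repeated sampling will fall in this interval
A

A) Correct — this is the frequentist long-run coverage interpretation.
B) Wrong — μ is fixed; the randomness lives in the interval, not in μ.
C) Wrong — x̄ is observed and sits in the interval by construction.
D) Wrong — coverage applies to intervals containing μ, not to future x̄ values.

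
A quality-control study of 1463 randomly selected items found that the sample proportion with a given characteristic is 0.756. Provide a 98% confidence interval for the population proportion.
(0.730, 0.782)

Proportion CI:
SE = √(p̂(1-p̂)/n) = √(0.756 · 0.244 / 1463) = 0.01123

z* = 2.326
Margin = z* · SE = 2.326 · 0.01123 = 0.0261

CI: 0.756 ± 0.0261 = (0.730, 0.782)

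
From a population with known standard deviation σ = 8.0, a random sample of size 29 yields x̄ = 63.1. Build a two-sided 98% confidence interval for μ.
(59.64, 66.56)

z-interval (σ known):
z* = 2.326 for 98% confidence

Margin of error = z* · σ/√n = 2.326 · 8.0/√29 = 3.46

CI: (63.1 - 3.46, 63.1 + 3.46) = (59.64, 66.56)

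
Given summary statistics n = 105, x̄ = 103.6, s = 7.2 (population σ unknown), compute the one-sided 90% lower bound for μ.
μ ≥ 102.69

Lower bound (one-sided):
t* = 1.290 (one-sided for 90%)
Lower bound = x̄ - t* · s/√n = 103.6 - 1.290 · 7.2/√105 = 102.69

We are 90% confident that μ ≥ 102.69.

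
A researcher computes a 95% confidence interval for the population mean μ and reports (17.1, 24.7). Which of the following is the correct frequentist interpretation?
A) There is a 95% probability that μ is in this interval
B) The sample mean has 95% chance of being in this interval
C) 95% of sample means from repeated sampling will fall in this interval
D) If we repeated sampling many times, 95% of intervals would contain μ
D

A) Wrong — μ is fixed; the randomness lives in the interval, not in μ.
B) Wrong — x̄ is observed and sits in the interval by construction.
C) Wrong — coverage applies to intervals containing μ, not to future x̄ values.
D) Correct — this is the frequentist long-run coverage interpretation.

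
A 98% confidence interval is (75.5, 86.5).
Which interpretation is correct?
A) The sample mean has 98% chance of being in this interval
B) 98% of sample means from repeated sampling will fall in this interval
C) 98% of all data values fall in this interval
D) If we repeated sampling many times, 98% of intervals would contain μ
D

A) Wrong — x̄ is observed and sits in the interval by construction.
B) Wrong — coverage applies to intervals containing μ, not to future x̄ values.
C) Wrong — a CI is about the parameter μ, not individual data values.
D) Correct — this is the frequentist long-run coverage interpretation.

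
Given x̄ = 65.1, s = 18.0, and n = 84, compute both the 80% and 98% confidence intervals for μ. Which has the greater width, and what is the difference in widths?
98% CI is wider by 4.25

df = 83
80% CI: t* = 1.292, (62.56, 67.64), width = 2 · t* · s/√n = 5.07
98% CI: t* = 2.372, (60.44, 69.76), width = 2 · t* · s/√n = 9.32

The 98% CI is wider by 9.32 - 5.07 = 4.25.
Higher confidence requires a wider interval.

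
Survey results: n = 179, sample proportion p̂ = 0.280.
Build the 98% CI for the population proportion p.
(0.202, 0.358)

Proportion CI:
SE = √(p̂(1-p̂)/n) = √(0.280 · 0.720 / 179) = 0.03356

z* = 2.326
Margin = z* · SE = 2.326 · 0.03356 = 0.0781

CI: 0.280 ± 0.0781 = (0.202, 0.358)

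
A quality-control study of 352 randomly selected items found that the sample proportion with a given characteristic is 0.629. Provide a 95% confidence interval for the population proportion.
(0.579, 0.679)

Proportion CI:
SE = √(p̂(1-p̂)/n) = √(0.629 · 0.371 / 352) = 0.02575

z* = 1.960
Margin = z* · SE = 1.960 · 0.02575 = 0.0505

CI: 0.629 ± 0.0505 = (0.579, 0.679)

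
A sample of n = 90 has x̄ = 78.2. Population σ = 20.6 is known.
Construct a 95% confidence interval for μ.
(73.94, 82.46)

z-interval (σ known):
z* = 1.960 for 95% confidence

Margin of error = z* · σ/√n = 1.960 · 20.6/√90 = 4.26

CI: (78.2 - 4.26, 78.2 + 4.26) = (73.94, 82.46)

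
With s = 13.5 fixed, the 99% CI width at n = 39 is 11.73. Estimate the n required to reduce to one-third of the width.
n ≈ 351

CI width ∝ 1/√n
To reduce width by factor 3, need √n to grow by 3 → need 3² = 9 times as many samples.

Current: n = 39, width = 11.73
New: n = 351, width ≈ 3.73

Width reduced by factor of 11.73/3.73 = 3.14.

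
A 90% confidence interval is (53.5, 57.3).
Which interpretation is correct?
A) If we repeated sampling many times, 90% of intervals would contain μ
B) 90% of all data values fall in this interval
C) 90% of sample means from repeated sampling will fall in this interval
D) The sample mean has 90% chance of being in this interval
A

A) Correct — this is the frequentist long-run coverage interpretation.
B) Wrong — a CI is about the parameter μ, not individual data values.
C) Wrong — coverage applies to intervals containing μ, not to future x̄ values.
D) Wrong — x̄ is observed and sits in the interval by construction.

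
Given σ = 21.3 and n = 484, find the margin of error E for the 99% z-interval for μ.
Margin of error = 2.49

Margin of error = z* · σ/√n
= 2.576 · 21.3/√484
= 2.576 · 21.3/22.0000
= 2.49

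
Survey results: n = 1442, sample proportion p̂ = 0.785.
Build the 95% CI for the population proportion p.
(0.764, 0.806)

Proportion CI:
SE = √(p̂(1-p̂)/n) = √(0.785 · 0.215 / 1442) = 0.01082

z* = 1.960
Margin = z* · SE = 1.960 · 0.01082 = 0.0212

CI: 0.785 ± 0.0212 = (0.764, 0.806)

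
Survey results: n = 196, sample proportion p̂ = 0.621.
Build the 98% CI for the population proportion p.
(0.540, 0.702)

Proportion CI:
SE = √(p̂(1-p̂)/n) = √(0.621 · 0.379 / 196) = 0.03465

z* = 2.326
Margin = z* · SE = 2.326 · 0.03465 = 0.0806

CI: 0.621 ± 0.0806 = (0.540, 0.702)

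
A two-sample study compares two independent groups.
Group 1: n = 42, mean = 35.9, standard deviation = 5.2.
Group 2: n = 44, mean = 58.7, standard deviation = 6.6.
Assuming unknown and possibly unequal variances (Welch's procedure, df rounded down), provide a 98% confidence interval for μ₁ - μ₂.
(-25.83, -19.77)

Difference: x̄₁ - x̄₂ = -22.80
SE = √(s₁²/n₁ + s₂²/n₂) = √(5.2²/42 + 6.6²/44) = 1.2782
df = 81.13 → 81 (Welch–Satterthwaite, rounded down)
t* = 2.373

CI: -22.80 ± 2.373 · 1.2782 = -22.80 ± 3.03 = (-25.83, -19.77)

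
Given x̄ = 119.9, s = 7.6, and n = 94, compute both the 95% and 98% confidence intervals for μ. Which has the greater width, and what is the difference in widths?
98% CI is wider by 0.60

df = 93
95% CI: t* = 1.986, (118.34, 121.46), width = 2 · t* · s/√n = 3.11
98% CI: t* = 2.367, (118.04, 121.76), width = 2 · t* · s/√n = 3.71

The 98% CI is wider by 3.71 - 3.11 = 0.60.
Higher confidence requires a wider interval.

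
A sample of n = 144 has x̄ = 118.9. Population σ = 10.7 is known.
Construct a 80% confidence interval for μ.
(117.76, 120.04)

z-interval (σ known):
z* = 1.282 for 80% confidence

Margin of error = z* · σ/√n = 1.282 · 10.7/√144 = 1.14

CI: (118.9 - 1.14, 118.9 + 1.14) = (117.76, 120.04)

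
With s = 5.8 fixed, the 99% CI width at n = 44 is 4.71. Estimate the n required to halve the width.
n ≈ 176

CI width ∝ 1/√n
To reduce width by factor 2, need √n to grow by 2 → need 2² = 4 times as many samples.

Current: n = 44, width = 4.71
New: n = 176, width ≈ 2.28

Width reduced by factor of 4.71/2.28 = 2.07.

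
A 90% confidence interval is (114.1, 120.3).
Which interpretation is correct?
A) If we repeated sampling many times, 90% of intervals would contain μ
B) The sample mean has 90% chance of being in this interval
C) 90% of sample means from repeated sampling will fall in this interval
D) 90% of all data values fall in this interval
A

A) Correct — this is the frequentist long-run coverage interpretation.
B) Wrong — x̄ is observed and sits in the interval by construction.
C) Wrong — coverage applies to intervals containing μ, not to future x̄ values.
D) Wrong — a CI is about the parameter μ, not individual data values.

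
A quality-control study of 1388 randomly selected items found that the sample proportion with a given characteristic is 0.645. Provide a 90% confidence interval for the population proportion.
(0.624, 0.666)

Proportion CI:
SE = √(p̂(1-p̂)/n) = √(0.645 · 0.355 / 1388) = 0.01284

z* = 1.645
Margin = z* · SE = 1.645 · 0.01284 = 0.0211

CI: 0.645 ± 0.0211 = (0.624, 0.666)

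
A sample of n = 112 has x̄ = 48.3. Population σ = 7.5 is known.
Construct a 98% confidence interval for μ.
(46.65, 49.95)

z-interval (σ known):
z* = 2.326 for 98% confidence

Margin of error = z* · σ/√n = 2.326 · 7.5/√112 = 1.65

CI: (48.3 - 1.65, 48.3 + 1.65) = (46.65, 49.95)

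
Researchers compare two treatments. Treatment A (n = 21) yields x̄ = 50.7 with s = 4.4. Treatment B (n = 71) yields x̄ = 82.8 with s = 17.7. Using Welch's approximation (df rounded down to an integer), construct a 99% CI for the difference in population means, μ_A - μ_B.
(-38.18, -26.02)

Difference: x̄₁ - x̄₂ = -32.10
SE = √(s₁²/n₁ + s₂²/n₂) = √(4.4²/21 + 17.7²/71) = 2.3096
df = 88.75 → 88 (Welch–Satterthwaite, rounded down)
t* = 2.633

CI: -32.10 ± 2.633 · 2.3096 = -32.10 ± 6.08 = (-38.18, -26.02)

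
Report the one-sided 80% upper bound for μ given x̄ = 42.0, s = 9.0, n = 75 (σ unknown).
μ ≤ 42.88

Upper bound (one-sided):
t* = 0.847 (one-sided for 80%)
Upper bound = x̄ + t* · s/√n = 42.0 + 0.847 · 9.0/√75 = 42.88

We are 80% confident that μ ≤ 42.88.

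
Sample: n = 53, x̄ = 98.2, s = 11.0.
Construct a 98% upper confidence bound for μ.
μ ≤ 101.38

Upper bound (one-sided):
t* = 2.107 (one-sided for 98%)
Upper bound = x̄ + t* · s/√n = 98.2 + 2.107 · 11.0/√53 = 101.38

We are 98% confident that μ ≤ 101.38.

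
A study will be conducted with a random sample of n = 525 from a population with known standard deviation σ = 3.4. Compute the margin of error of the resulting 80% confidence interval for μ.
Margin of error = 0.19

Margin of error = z* · σ/√n
= 1.282 · 3.4/√525
= 1.282 · 3.4/22.9129
= 0.19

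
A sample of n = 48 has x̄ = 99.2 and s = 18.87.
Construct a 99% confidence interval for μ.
(91.89, 106.51)

t-interval (σ unknown):
df = n - 1 = 47
t* = 2.685 for 99% confidence

Margin of error = t* · s/√n = 2.685 · 18.87/√48 = 7.31

CI: (91.89, 106.51)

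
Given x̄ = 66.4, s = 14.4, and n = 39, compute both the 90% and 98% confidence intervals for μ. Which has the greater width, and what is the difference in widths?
98% CI is wider by 3.42

df = 38
90% CI: t* = 1.686, (62.51, 70.29), width = 2 · t* · s/√n = 7.78
98% CI: t* = 2.429, (60.80, 72.00), width = 2 · t* · s/√n = 11.20

The 98% CI is wider by 11.20 - 7.78 = 3.42.
Higher confidence requires a wider interval.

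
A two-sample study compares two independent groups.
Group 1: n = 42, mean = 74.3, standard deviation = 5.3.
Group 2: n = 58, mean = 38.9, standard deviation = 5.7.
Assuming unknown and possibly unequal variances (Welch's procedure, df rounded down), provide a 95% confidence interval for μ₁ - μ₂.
(33.20, 37.60)

Difference: x̄₁ - x̄₂ = 35.40
SE = √(s₁²/n₁ + s₂²/n₂) = √(5.3²/42 + 5.7²/58) = 1.1086
df = 92.01 → 92 (Welch–Satterthwaite, rounded down)
t* = 1.986

CI: 35.40 ± 1.986 · 1.1086 = 35.40 ± 2.20 = (33.20, 37.60)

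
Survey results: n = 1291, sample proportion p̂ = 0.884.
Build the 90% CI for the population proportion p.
(0.869, 0.899)

Proportion CI:
SE = √(p̂(1-p̂)/n) = √(0.884 · 0.116 / 1291) = 0.00891

z* = 1.645
Margin = z* · SE = 1.645 · 0.00891 = 0.0147

CI: 0.884 ± 0.0147 = (0.869, 0.899)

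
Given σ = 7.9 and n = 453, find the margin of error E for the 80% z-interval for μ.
Margin of error = 0.48

Margin of error = z* · σ/√n
= 1.282 · 7.9/√453
= 1.282 · 7.9/21.2838
= 0.48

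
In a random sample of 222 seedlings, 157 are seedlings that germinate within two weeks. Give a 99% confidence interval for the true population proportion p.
(0.629, 0.786)

Proportion CI:
p̂ = 157/222 = 0.70721
SE = √(p̂(1-p̂)/n) = √(0.70721 · 0.29279 / 222) = 0.03054

z* = 2.576
Margin = z* · SE = 2.576 · 0.03054 = 0.0787

CI: 0.70721 ± 0.0787 = (0.629, 0.786)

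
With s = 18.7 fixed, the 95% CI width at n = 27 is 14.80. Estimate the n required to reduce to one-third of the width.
n ≈ 243

CI width ∝ 1/√n
To reduce width by factor 3, need √n to grow by 3 → need 3² = 9 times as many samples.

Current: n = 27, width = 14.80
New: n = 243, width ≈ 4.73

Width reduced by factor of 14.80/4.73 = 3.13.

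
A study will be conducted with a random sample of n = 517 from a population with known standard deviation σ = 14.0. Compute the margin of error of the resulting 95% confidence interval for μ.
Margin of error = 1.21

Margin of error = z* · σ/√n
= 1.960 · 14.0/√517
= 1.960 · 14.0/22.7376
= 1.21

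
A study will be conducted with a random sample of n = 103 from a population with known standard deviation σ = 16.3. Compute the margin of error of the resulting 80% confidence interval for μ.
Margin of error = 2.06

Margin of error = z* · σ/√n
= 1.282 · 16.3/√103
= 1.282 · 16.3/10.1489
= 2.06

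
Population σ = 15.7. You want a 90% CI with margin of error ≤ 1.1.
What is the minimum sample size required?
n ≥ 552

For margin E ≤ 1.1:
n ≥ (z* · σ / E)²
n ≥ (1.645 · 15.7 / 1.1)²
n ≥ 551.25

Minimum n = 552 (rounding up)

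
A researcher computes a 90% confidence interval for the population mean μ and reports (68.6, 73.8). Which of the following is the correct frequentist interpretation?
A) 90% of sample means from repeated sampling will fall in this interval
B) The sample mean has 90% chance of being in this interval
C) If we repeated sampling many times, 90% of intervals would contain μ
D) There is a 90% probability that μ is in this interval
C

A) Wrong — coverage applies to intervals containing μ, not to future x̄ values.
B) Wrong — x̄ is observed and sits in the interval by construction.
C) Correct — this is the frequentist long-run coverage interpretation.
D) Wrong — μ is fixed; the randomness lives in the interval, not in μ.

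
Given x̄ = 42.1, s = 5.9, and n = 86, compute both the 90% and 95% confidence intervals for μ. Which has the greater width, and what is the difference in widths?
95% CI is wider by 0.41

df = 85
90% CI: t* = 1.663, (41.04, 43.16), width = 2 · t* · s/√n = 2.12
95% CI: t* = 1.988, (40.84, 43.36), width = 2 · t* · s/√n = 2.53

The 95% CI is wider by 2.53 - 2.12 = 0.41.
Higher confidence requires a wider interval.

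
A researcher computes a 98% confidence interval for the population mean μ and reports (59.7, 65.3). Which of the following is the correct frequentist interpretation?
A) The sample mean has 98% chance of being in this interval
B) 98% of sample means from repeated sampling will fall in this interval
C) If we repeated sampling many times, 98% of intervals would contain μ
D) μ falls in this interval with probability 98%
C

A) Wrong — x̄ is observed and sits in the interval by construction.
B) Wrong — coverage applies to intervals containing μ, not to future x̄ values.
C) Correct — this is the frequentist long-run coverage interpretation.
D) Wrong — μ is fixed; the randomness lives in the interval, not in μ.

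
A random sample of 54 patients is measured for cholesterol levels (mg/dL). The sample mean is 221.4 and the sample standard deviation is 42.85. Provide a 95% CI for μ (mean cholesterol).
(209.70, 233.10)

t-interval (σ unknown):
df = n - 1 = 53
t* = 2.006 for 95% confidence

Margin of error = t* · s/√n = 2.006 · 42.85/√54 = 11.70

CI: (209.70, 233.10)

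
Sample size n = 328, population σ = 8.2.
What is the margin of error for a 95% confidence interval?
Margin of error = 0.89

Margin of error = z* · σ/√n
= 1.960 · 8.2/√328
= 1.960 · 8.2/18.1108
= 0.89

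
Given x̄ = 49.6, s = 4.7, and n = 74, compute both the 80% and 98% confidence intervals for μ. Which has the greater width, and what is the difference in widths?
98% CI is wider by 1.19

df = 73
80% CI: t* = 1.293, (48.89, 50.31), width = 2 · t* · s/√n = 1.41
98% CI: t* = 2.379, (48.30, 50.90), width = 2 · t* · s/√n = 2.60

The 98% CI is wider by 2.60 - 1.41 = 1.19.
Higher confidence requires a wider interval.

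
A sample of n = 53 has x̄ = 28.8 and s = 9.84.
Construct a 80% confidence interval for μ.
(27.05, 30.55)

t-interval (σ unknown):
df = n - 1 = 52
t* = 1.298 for 80% confidence

Margin of error = t* · s/√n = 1.298 · 9.84/√53 = 1.75

CI: (27.05, 30.55)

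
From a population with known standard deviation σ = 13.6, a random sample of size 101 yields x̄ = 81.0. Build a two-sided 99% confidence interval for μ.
(77.51, 84.49)

z-interval (σ known):
z* = 2.576 for 99% confidence

Margin of error = z* · σ/√n = 2.576 · 13.6/√101 = 3.49

CI: (81.0 - 3.49, 81.0 + 3.49) = (77.51, 84.49)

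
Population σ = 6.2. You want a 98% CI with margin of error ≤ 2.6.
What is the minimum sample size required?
n ≥ 31

For margin E ≤ 2.6:
n ≥ (z* · σ / E)²
n ≥ (2.326 · 6.2 / 2.6)²
n ≥ 30.76

Minimum n = 31 (rounding up)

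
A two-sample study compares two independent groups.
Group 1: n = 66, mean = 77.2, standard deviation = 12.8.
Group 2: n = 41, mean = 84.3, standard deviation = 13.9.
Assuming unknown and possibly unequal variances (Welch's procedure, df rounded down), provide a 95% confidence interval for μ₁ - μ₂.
(-12.44, -1.76)

Difference: x̄₁ - x̄₂ = -7.10
SE = √(s₁²/n₁ + s₂²/n₂) = √(12.8²/66 + 13.9²/41) = 2.6823
df = 79.64 → 79 (Welch–Satterthwaite, rounded down)
t* = 1.990

CI: -7.10 ± 1.990 · 2.6823 = -7.10 ± 5.34 = (-12.44, -1.76)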